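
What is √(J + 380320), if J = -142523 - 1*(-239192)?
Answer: √476989 ≈ 690.64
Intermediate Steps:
J = 96669 (J = -142523 + 239192 = 96669)
√(J + 380320) = √(96669 + 380320) = √476989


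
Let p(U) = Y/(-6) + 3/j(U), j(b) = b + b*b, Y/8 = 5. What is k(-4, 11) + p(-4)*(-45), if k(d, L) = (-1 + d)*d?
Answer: 1235/4 ≈ 308.75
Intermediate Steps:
Y = 40 (Y = 8*5 = 40)
k(d, L) = d*(-1 + d)
j(b) = b + b²
p(U) = -20/3 + 3/(U*(1 + U)) (p(U) = 40/(-6) + 3/((U*(1 + U))) = 40*(-⅙) + 3*(1/(U*(1 + U))) = -20/3 + 3/(U*(1 + U)))
k(-4, 11) + p(-4)*(-45) = -4*(-1 - 4) + ((⅓)*(9 - 20*(-4)*(1 - 4))/(-4*(1 - 4)))*(-45) = -4*(-5) + ((⅓)*(-¼)*(9 - 20*(-4)*(-3))/(-3))*(-45) = 20 + ((⅓)*(-¼)*(-⅓)*(9 - 240))*(-45) = 20 + ((⅓)*(-¼)*(-⅓)*(-231))*(-45) = 20 - 77/12*(-45) = 20 + 1155/4 = 1235/4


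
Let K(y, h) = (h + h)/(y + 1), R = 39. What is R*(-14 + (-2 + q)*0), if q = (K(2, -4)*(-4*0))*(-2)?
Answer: -546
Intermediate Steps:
K(y, h) = 2*h/(1 + y) (K(y, h) = (2*h)/(1 + y) = 2*h/(1 + y))
q = 0 (q = ((2*(-4)/(1 + 2))*(-4*0))*(-2) = ((2*(-4)/3)*0)*(-2) = ((2*(-4)*(⅓))*0)*(-2) = -8/3*0*(-2) = 0*(-2) = 0)
R*(-14 + (-2 + q)*0) = 39*(-14 + (-2 + 0)*0) = 39*(-14 - 2*0) = 39*(-14 + 0) = 39*(-14) = -546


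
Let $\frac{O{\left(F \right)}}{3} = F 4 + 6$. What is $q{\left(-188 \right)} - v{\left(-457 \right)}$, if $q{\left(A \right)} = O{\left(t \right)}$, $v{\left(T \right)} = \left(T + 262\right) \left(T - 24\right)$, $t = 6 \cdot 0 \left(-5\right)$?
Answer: $-93777$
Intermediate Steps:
$t = 0$ ($t = 0 \left(-5\right) = 0$)
$v{\left(T \right)} = \left(-24 + T\right) \left(262 + T\right)$ ($v{\left(T \right)} = \left(262 + T\right) \left(-24 + T\right) = \left(-24 + T\right) \left(262 + T\right)$)
$O{\left(F \right)} = 18 + 12 F$ ($O{\left(F \right)} = 3 \left(F 4 + 6\right) = 3 \left(4 F + 6\right) = 3 \left(6 + 4 F\right) = 18 + 12 F$)
$q{\left(A \right)} = 18$ ($q{\left(A \right)} = 18 + 12 \cdot 0 = 18 + 0 = 18$)
$q{\left(-188 \right)} - v{\left(-457 \right)} = 18 - \left(-6288 + \left(-457\right)^{2} + 238 \left(-457\right)\right) = 18 - \left(-6288 + 208849 - 108766\right) = 18 - 93795 = -93777$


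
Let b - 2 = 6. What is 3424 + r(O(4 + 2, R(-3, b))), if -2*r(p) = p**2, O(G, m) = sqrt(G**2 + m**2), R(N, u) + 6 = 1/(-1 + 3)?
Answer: 27127/8 ≈ 3390.9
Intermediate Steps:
b = 8 (b = 2 + 6 = 8)
R(N, u) = -11/2 (R(N, u) = -6 + 1/(-1 + 3) = -6 + 1/2 = -11/2)
r(p) = -p**2/2
3424 + r(O(4 + 2, R(-3, b))) = 3424 - (121/8 + (4 + 2)**2/2) = 3424 - (sqrt(6**2 + 121/4))**2/2 = 3424 - (sqrt(36 + 121/4))**2/2 = 3424 - (sqrt(265/4))**2/2 = 3424 - (sqrt(265)/2)**2/2 = 3424 - 1/2*265/4 = 3424 - 265/8 = 27127/8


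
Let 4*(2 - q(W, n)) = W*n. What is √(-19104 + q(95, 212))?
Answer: I*√24137 ≈ 155.36*I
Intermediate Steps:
q(W, n) = 2 - W*n/4
√(-19104 + q(95, 212)) = √(-19104 + (2 - ¼*95*212)) = √(-19104 + (2 - 5035)) = √(-19104 - 5033) = √(-24137) = I*√24137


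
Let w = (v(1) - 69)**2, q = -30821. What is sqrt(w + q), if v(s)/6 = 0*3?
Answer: 2*I*sqrt(6515) ≈ 161.43*I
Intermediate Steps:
v(s) = 0 (v(s) = 6*(0*3) = 6*0 = 0)
w = 4761 (w = (0 - 69)**2 = (-69)**2 = 4761)
sqrt(w + q) = sqrt(4761 - 30821) = sqrt(-26060) = 2*I*sqrt(6515)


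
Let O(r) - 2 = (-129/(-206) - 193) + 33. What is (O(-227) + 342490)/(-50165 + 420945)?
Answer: 70520521/76380680 ≈ 0.92328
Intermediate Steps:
O(r) = -32419/206 (O(r) = 2 + ((-129/(-206) - 193) + 33) = 2 + ((-129*(-1/206) - 193) + 33) = 2 + ((129/206 - 193) + 33) = 2 + (-39629/206 + 33) = 2 - 32831/206 = -32419/206)
(O(-227) + 342490)/(-50165 + 420945) = (-32419/206 + 342490)/(-50165 + 420945) = (70520521/206)/370780 = (70520521/206)*(1/370780) = 70520521/76380680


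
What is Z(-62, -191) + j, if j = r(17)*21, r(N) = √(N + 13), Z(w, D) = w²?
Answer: 3844 + 21*√30 ≈ 3959.0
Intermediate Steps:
r(N) = √(13 + N)
j = 21*√30 (j = √(13 + 17)*21 = √30*21 = 21*√30 ≈ 115.02)
Z(-62, -191) + j = (-62)² + 21*√30 = 3844 + 21*√30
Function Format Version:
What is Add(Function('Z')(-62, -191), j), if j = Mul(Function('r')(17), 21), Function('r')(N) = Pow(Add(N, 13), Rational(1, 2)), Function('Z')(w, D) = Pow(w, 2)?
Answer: Add(3844, Mul(21, Pow(30, Rational(1, 2)))) ≈ 3959.0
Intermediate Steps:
Function('r')(N) = Pow(Add(13, N), Rational(1, 2))
j = Mul(21, Pow(30, Rational(1, 2))) (j = Mul(Pow(Add(13, 17), Rational(1, 2)), 21) = Mul(Pow(30, Rational(1, 2)), 21) = Mul(21, Pow(30, Rational(1, 2))) ≈ 115.02)
Add(Function('Z')(-62, -191), j) = Add(Pow(-62, 2), Mul(21, Pow(30, Rational(1, 2)))) = Add(3844, Mul(21, Pow(30, Rational(1, 2))))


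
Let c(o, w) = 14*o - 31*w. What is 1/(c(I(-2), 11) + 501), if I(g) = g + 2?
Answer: 1/160 ≈ 0.0062500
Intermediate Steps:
I(g) = 2 + g
c(o, w) = -31*w + 14*o
1/(c(I(-2), 11) + 501) = 1/((-31*11 + 14*(2 - 2)) + 501) = 1/((-341 + 14*0) + 501) = 1/((-341 + 0) + 501) = 1/(-341 + 501) = 1/160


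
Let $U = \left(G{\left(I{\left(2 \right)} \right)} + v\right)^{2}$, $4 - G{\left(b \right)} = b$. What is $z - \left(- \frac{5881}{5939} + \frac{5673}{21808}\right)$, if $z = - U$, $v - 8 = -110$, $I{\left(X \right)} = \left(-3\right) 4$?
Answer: $- \frac{957818437051}{129517712} \approx -7395.3$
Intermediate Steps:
$I{\left(X \right)} = -12$
$v = -102$ ($v = 8 - 110 = -102$)
$G{\left(b \right)} = 4 - b$
$U = 7396$ ($U = \left(\left(4 - -12\right) - 102\right)^{2} = \left(\left(4 + 12\right) - 102\right)^{2} = \left(16 - 102\right)^{2} = \left(-86\right)^{2} = 7396$)
$z = -7396$ ($z = \left(-1\right) 7396 = -7396$)
$z - \left(- \frac{5881}{5939} + \frac{5673}{21808}\right) = -7396 - \left(- \frac{5881}{5939} + \frac{5673}{21808}\right) = -7396 - - \frac{94560901}{129517712} = -7396 + \left(- \frac{5673}{21808} + \frac{5881}{5939}\right) = -7396 + \frac{94560901}{129517712} = - \frac{957818437051}{129517712}$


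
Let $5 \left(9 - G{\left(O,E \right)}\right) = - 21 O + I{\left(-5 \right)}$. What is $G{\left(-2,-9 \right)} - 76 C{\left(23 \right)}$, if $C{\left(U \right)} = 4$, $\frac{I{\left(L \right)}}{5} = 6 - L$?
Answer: $- \frac{1572}{5} \approx -314.4$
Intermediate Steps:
$I{\left(L \right)} = 30 - 5 L$ ($I{\left(L \right)} = 5 \left(6 - L\right) = 30 - 5 L$)
$G{\left(O,E \right)} = -2 + \frac{21 O}{5}$ ($G{\left(O,E \right)} = 9 - \frac{- 21 O + \left(30 - -25\right)}{5} = 9 - \frac{- 21 O + \left(30 + 25\right)}{5} = 9 - \frac{- 21 O + 55}{5} = 9 - \frac{55 - 21 O}{5} = 9 + \left(-11 + \frac{21 O}{5}\right) = -2 + \frac{21 O}{5}$)
$G{\left(-2,-9 \right)} - 76 C{\left(23 \right)} = \left(-2 + \frac{21}{5} \left(-2\right)\right) - 304 = \left(-2 - \frac{42}{5}\right) - 304 = - \frac{52}{5} - 304 = - \frac{1572}{5}$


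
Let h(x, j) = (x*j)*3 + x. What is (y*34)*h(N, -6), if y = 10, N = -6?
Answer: 34680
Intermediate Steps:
h(x, j) = x + 3*j*x (h(x, j) = (j*x)*3 + x = 3*j*x + x = x + 3*j*x)
(y*34)*h(N, -6) = (10*34)*(-6*(1 + 3*(-6))) = 340*(-6*(1 - 18)) = 340*(-6*(-17)) = 340*102 = 34680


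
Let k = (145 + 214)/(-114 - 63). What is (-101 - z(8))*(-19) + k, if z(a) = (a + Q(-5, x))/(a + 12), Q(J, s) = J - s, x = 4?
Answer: 6782717/3540 ≈ 1916.0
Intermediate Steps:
z(a) = (-9 + a)/(12 + a) (z(a) = (a + (-5 - 1*4))/(a + 12) = (a + (-5 - 4))/(12 + a) = (a - 9)/(12 + a) = (-9 + a)/(12 + a))
k = -359/177 (k = 359/(-177) = 359*(-1/177) = -359/177 ≈ -2.0282)
(-101 - z(8))*(-19) + k = (-101 - (-9 + 8)/(12 + 8))*(-19) - 359/177 = (-101 - (-1)/20)*(-19) - 359/177 = (-101 - 1*(-1/20))*(-19) - 359/177 = (-101 + 1/20)*(-19) - 359/177 = -2019/20*(-19) - 359/177 = 38361/20 - 359/177 = 6782717/3540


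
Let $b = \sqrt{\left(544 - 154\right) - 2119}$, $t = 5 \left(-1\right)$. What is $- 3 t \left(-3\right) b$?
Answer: $- 45 i \sqrt{1729} \approx - 1871.2 i$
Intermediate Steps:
$t = -5$
$b = i \sqrt{1729}$ ($b = \sqrt{390 - 2119} = \sqrt{-1729} = i \sqrt{1729} \approx 41.581 i$)
$- 3 t \left(-3\right) b = \left(-3\right) \left(-5\right) \left(-3\right) i \sqrt{1729} = 15 \left(-3\right) i \sqrt{1729} = - 45 i \sqrt{1729}$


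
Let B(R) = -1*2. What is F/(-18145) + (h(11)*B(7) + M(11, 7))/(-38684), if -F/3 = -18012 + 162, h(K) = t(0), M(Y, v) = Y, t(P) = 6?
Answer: -1147651/388876 ≈ -2.9512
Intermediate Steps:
B(R) = -2
h(K) = 6
F = 53550 (F = -3*(-18012 + 162) = -3*(-17850) = 53550)
F/(-18145) + (h(11)*B(7) + M(11, 7))/(-38684) = 53550/(-18145) + (6*(-2) + 11)/(-38684) = 53550*(-1/18145) + (-12 + 11)*(-1/38684) = -10710/3629 - 1*(-1/38684) = -10710/3629 + 1/38684 = -1147651/388876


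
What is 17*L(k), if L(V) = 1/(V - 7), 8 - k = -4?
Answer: 17/5 ≈ 3.4000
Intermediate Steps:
k = 12 (k = 8 - 1*(-4) = 8 + 4 = 12)
L(V) = 1/(-7 + V)
17*L(k) = 17/(-7 + 12) = 17/5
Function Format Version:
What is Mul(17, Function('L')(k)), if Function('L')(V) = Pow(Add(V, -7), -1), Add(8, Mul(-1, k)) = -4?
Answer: Rational(17, 5) ≈ 3.4000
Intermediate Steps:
k = 12 (k = Add(8, Mul(-1, -4)) = Add(8, 4) = 12)
Function('L')(V) = Pow(Add(-7, V), -1)
Mul(17, Function('L')(k)) = Mul(17, Pow(Add(-7, 12), -1)) = Mul(17, Pow(5, -1)) = Mul(17, Rational(1, 5)) = Rational(17, 5)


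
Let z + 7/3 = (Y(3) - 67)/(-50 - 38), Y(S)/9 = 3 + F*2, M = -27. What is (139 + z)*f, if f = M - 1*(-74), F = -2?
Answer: 426619/66 ≈ 6463.9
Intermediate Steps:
Y(S) = -9 (Y(S) = 9*(3 - 2*2) = 9*(3 - 4) = 9*(-1) = -9)
f = 47 (f = -27 - 1*(-74) = -27 + 74 = 47)
z = -97/66 (z = -7/3 + (-9 - 67)/(-50 - 38) = -7/3 - 76/(-88) = -7/3 - 76*(-1/88) = -7/3 + 19/22 = -97/66 ≈ -1.4697)
(139 + z)*f = (139 - 97/66)*47 = (9077/66)*47 = 426619/66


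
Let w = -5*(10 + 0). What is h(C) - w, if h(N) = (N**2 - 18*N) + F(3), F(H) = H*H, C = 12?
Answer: -13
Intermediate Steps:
F(H) = H**2
h(N) = 9 + N**2 - 18*N (h(N) = (N**2 - 18*N) + 3**2 = (N**2 - 18*N) + 9 = 9 + N**2 - 18*N)
w = -50 (w = -5*10 = -50)
h(C) - w = (9 + 12**2 - 18*12) - 1*(-50) = (9 + 144 - 216) + 50 = -63 + 50 = -13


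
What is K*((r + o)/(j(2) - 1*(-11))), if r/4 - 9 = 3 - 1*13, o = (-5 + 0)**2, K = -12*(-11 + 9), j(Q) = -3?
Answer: 63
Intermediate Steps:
K = 24 (K = -12*(-2) = 24)
o = 25 (o = (-5)**2 = 25)
r = -4 (r = 36 + 4*(3 - 1*13) = 36 + 4*(3 - 13) = 36 + 4*(-10) = 36 - 40 = -4)
K*((r + o)/(j(2) - 1*(-11))) = 24*((-4 + 25)/(-3 - 1*(-11))) = 24*(21/(-3 + 11)) = 24*(21/8) = 63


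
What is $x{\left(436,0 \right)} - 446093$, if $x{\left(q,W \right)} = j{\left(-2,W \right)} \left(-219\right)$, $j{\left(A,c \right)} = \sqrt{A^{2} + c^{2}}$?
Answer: $-446531$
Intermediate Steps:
$x{\left(q,W \right)} = - 219 \sqrt{4 + W^{2}}$ ($x{\left(q,W \right)} = \sqrt{\left(-2\right)^{2} + W^{2}} \left(-219\right) = \sqrt{4 + W^{2}} \left(-219\right) = - 219 \sqrt{4 + W^{2}}$)
$x{\left(436,0 \right)} - 446093 = - 219 \sqrt{4 + 0^{2}} - 446093 = - 219 \sqrt{4 + 0} - 446093 = - 219 \sqrt{4} - 446093 = \left(-219\right) 2 - 446093 = -438 - 446093 = -446531$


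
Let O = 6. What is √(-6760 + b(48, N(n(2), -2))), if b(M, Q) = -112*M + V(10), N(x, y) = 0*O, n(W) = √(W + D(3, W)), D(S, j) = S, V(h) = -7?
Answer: I*√12143 ≈ 110.2*I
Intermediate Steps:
n(W) = √(3 + W) (n(W) = √(W + 3) = √(3 + W))
N(x, y) = 0 (N(x, y) = 0*6 = 0)
b(M, Q) = -7 - 112*M (b(M, Q) = -112*M - 7 = -7 - 112*M)
√(-6760 + b(48, N(n(2), -2))) = √(-6760 + (-7 - 112*48)) = √(-6760 + (-7 - 5376)) = √(-6760 - 5383) = √(-12143) = I*√12143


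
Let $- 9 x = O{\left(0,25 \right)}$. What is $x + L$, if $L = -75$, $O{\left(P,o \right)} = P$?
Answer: $-75$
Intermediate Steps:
$x = 0$ ($x = \left(- \frac{1}{9}\right) 0 = 0$)
$x + L = 0 - 75 = -75$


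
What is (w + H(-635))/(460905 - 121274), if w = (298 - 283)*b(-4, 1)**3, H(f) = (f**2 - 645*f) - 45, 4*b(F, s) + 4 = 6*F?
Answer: 807610/339631 ≈ 2.3779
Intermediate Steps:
b(F, s) = -1 + 3*F/2 (b(F, s) = -1 + (6*F)/4 = -1 + 3*F/2)
H(f) = -45 + f**2 - 645*f
w = -5145 (w = (298 - 283)*(-1 + (3/2)*(-4))**3 = 15*(-1 - 6)**3 = 15*(-7)**3 = 15*(-343) = -5145)
(w + H(-635))/(460905 - 121274) = (-5145 + (-45 + (-635)**2 - 645*(-635)))/(460905 - 121274) = (-5145 + (-45 + 403225 + 409575))/339631 = (-5145 + 812755)*(1/339631) = 807610*(1/339631) = 807610/339631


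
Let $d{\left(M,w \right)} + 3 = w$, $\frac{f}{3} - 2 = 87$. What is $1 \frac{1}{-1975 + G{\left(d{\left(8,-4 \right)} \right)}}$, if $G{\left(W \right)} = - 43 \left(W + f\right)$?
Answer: $- \frac{1}{13155} \approx -7.6017 \cdot 10^{-5}$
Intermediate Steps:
$f = 267$ ($f = 6 + 3 \cdot 87 = 6 + 261 = 267$)
$d{\left(M,w \right)} = -3 + w$
$G{\left(W \right)} = -11481 - 43 W$ ($G{\left(W \right)} = - 43 \left(W + 267\right) = - 43 \left(267 + W\right) = -11481 - 43 W$)
$1 \frac{1}{-1975 + G{\left(d{\left(8,-4 \right)} \right)}} = 1 \frac{1}{-1975 - \left(11481 + 43 \left(-3 - 4\right)\right)} = 1 \frac{1}{-1975 - 11180} = 1 \frac{1}{-13155} = 1 \left(- \frac{1}{13155}\right) = - \frac{1}{13155}$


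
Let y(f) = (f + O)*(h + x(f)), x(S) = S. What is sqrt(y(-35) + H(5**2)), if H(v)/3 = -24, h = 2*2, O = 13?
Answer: sqrt(610) ≈ 24.698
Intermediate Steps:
h = 4
y(f) = (4 + f)*(13 + f) (y(f) = (f + 13)*(4 + f) = (13 + f)*(4 + f) = (4 + f)*(13 + f))
H(v) = -72 (H(v) = 3*(-24) = -72)
sqrt(y(-35) + H(5**2)) = sqrt((52 + (-35)**2 + 17*(-35)) - 72) = sqrt((52 + 1225 - 595) - 72) = sqrt(682 - 72) = sqrt(610)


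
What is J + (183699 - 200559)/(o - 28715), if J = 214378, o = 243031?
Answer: 11486154647/53579 ≈ 2.1438e+5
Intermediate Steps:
J + (183699 - 200559)/(o - 28715) = 214378 + (183699 - 200559)/(243031 - 28715) = 214378 - 16860/214316 = 214378 - 16860*1/214316 = 214378 - 4215/53579 = 11486154647/53579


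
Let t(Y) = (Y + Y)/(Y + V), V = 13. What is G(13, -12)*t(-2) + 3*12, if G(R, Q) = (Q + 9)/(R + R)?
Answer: 5154/143 ≈ 36.042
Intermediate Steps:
t(Y) = 2*Y/(13 + Y) (t(Y) = (Y + Y)/(Y + 13) = (2*Y)/(13 + Y) = 2*Y/(13 + Y))
G(R, Q) = (9 + Q)/(2*R) (G(R, Q) = (9 + Q)/((2*R)) = (9 + Q)*(1/(2*R)) = (9 + Q)/(2*R))
G(13, -12)*t(-2) + 3*12 = ((1/2)*(9 - 12)/13)*(2*(-2)/(13 - 2)) + 3*12 = ((1/2)*(1/13)*(-3))*(2*(-2)/11) + 36 = -3*(-2)/(13*11) + 36 = -3/26*(-4/11) + 36 = 6/143 + 36 = 5154/143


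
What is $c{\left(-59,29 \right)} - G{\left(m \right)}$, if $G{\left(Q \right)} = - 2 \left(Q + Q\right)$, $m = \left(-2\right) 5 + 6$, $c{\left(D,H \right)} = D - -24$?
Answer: $-51$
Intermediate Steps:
$c{\left(D,H \right)} = 24 + D$ ($c{\left(D,H \right)} = D + 24 = 24 + D$)
$m = -4$ ($m = -10 + 6 = -4$)
$G{\left(Q \right)} = - 4 Q$ ($G{\left(Q \right)} = - 2 \cdot 2 Q = - 4 Q$)
$c{\left(-59,29 \right)} - G{\left(m \right)} = \left(24 - 59\right) - \left(-4\right) \left(-4\right) = -35 - 16 = -51$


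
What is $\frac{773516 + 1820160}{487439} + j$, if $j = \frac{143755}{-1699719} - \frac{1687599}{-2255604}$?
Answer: $\frac{196210763072860715}{32785771192553652} \approx 5.9846$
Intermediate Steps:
$j = \frac{44634907573}{67261280268}$ ($j = 143755 \left(- \frac{1}{1699719}\right) - - \frac{29607}{39572} = - \frac{143755}{1699719} + \frac{29607}{39572} = \frac{44634907573}{67261280268} \approx 0.6636$)
$\frac{773516 + 1820160}{487439} + j = \frac{773516 + 1820160}{487439} + \frac{44634907573}{67261280268} = 2593676 \cdot \frac{1}{487439} + \frac{44634907573}{67261280268} = \frac{2593676}{487439} + \frac{44634907573}{67261280268} = \frac{196210763072860715}{32785771192553652}$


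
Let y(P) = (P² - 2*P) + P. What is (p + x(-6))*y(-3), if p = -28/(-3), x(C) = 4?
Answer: 160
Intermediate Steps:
y(P) = P² - P
p = 28/3 (p = -28*(-⅓) = 28/3 ≈ 9.3333)
(p + x(-6))*y(-3) = (28/3 + 4)*(-3*(-1 - 3)) = 40*(-3*(-4))/3 = (40/3)*12 = 160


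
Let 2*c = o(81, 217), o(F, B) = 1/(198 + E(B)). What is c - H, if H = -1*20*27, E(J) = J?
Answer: 448201/830 ≈ 540.00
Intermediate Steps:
o(F, B) = 1/(198 + B)
c = 1/830 (c = 1/(2*(198 + 217)) = (½)/415 = (½)*(1/415) = 1/830 ≈ 0.0012048)
H = -540 (H = -20*27 = -540)
c - H = 1/830 - 1*(-540) = 1/830 + 540 = 448201/830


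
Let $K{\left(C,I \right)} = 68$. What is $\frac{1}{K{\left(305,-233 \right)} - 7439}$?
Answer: $- \frac{1}{7371} \approx -0.00013567$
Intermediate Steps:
$\frac{1}{K{\left(305,-233 \right)} - 7439} = \frac{1}{68 - 7439} = \frac{1}{-7371} = - \frac{1}{7371}$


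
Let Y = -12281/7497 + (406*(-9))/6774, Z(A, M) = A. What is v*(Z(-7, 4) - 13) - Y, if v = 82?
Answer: -13862714398/8464113 ≈ -1637.8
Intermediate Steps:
Y = -18430922/8464113 (Y = -12281*1/7497 - 3654*1/6774 = -12281/7497 - 609/1129 = -18430922/8464113 ≈ -2.1775)
v*(Z(-7, 4) - 13) - Y = 82*(-7 - 13) - 1*(-18430922/8464113) = 82*(-20) + 18430922/8464113 = -1640 + 18430922/8464113 = -13862714398/8464113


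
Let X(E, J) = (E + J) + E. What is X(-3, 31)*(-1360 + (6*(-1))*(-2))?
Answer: -33700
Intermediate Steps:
X(E, J) = J + 2*E
X(-3, 31)*(-1360 + (6*(-1))*(-2)) = (31 + 2*(-3))*(-1360 + (6*(-1))*(-2)) = (31 - 6)*(-1360 - 6*(-2)) = 25*(-1360 + 12) = 25*(-1348) = -33700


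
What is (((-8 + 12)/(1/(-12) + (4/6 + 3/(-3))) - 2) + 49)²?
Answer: 34969/25 ≈ 1398.8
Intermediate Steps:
(((-8 + 12)/(1/(-12) + (4/6 + 3/(-3))) - 2) + 49)² = ((4/(-1/12 + (4*(⅙) + 3*(-⅓))) - 2) + 49)² = ((4/(-1/12 + (⅔ - 1)) - 2) + 49)² = ((4/(-1/12 - ⅓) - 2) + 49)² = ((4/(-5/12) - 2) + 49)² = ((4*(-12/5) - 2) + 49)² = ((-48/5 - 2) + 49)² = (-58/5 + 49)² = (187/5)² = 34969/25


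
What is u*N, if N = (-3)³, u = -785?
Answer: 21195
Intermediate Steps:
N = -27
u*N = -785*(-27) = 21195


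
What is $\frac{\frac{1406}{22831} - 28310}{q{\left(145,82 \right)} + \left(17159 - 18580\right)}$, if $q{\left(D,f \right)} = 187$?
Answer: $\frac{323172102}{14086727} \approx 22.942$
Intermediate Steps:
$\frac{\frac{1406}{22831} - 28310}{q{\left(145,82 \right)} + \left(17159 - 18580\right)} = \frac{\frac{1406}{22831} - 28310}{187 + \left(17159 - 18580\right)} = \frac{1406 \cdot \frac{1}{22831} - 28310}{187 + \left(17159 - 18580\right)} = \frac{\frac{1406}{22831} - 28310}{187 - 1421} = - \frac{646344204}{22831 \left(-1234\right)} = \left(- \frac{646344204}{22831}\right) \left(- \frac{1}{1234}\right) = \frac{323172102}{14086727}$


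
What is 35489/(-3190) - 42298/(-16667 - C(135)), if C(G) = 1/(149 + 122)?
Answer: -61864513321/7204229010 ≈ -8.5872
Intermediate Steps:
C(G) = 1/271
35489/(-3190) - 42298/(-16667 - C(135)) = 35489/(-3190) - 42298/(-16667 - 1*1/271) = 35489*(-1/3190) - 42298/(-16667 - 1/271) = -35489/3190 - 42298/(-4516758/271) = -35489/3190 - 42298*(-271/4516758) = -35489/3190 + 5731379/2258379 = -61864513321/7204229010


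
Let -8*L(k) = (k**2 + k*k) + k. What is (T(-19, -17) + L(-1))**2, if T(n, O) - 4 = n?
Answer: 14641/64 ≈ 228.77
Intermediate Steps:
T(n, O) = 4 + n
L(k) = -k**2/4 - k/8 (L(k) = -((k**2 + k*k) + k)/8 = -((k**2 + k**2) + k)/8 = -(2*k**2 + k)/8 = -(k + 2*k**2)/8 = -k**2/4 - k/8)
(T(-19, -17) + L(-1))**2 = ((4 - 19) - 1/8*(-1)*(1 + 2*(-1)))**2 = (-15 - 1/8*(-1)*(1 - 2))**2 = (-15 - 1/8*(-1)*(-1))**2 = (-15 - 1/8)**2 = (-121/8)**2 = 14641/64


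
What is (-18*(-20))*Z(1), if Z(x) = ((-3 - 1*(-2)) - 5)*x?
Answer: -2160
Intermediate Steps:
Z(x) = -6*x (Z(x) = ((-3 + 2) - 5)*x = (-1 - 5)*x = -6*x)
(-18*(-20))*Z(1) = (-18*(-20))*(-6*1) = 360*(-6) = -2160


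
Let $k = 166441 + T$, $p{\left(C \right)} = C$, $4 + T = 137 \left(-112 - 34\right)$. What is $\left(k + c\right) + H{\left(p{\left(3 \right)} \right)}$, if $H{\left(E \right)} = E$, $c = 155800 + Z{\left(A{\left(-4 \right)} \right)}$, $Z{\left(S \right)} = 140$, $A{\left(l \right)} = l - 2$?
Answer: $302378$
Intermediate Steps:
$A{\left(l \right)} = -2 + l$ ($A{\left(l \right)} = l - 2 = -2 + l$)
$T = -20006$ ($T = -4 + 137 \left(-112 - 34\right) = -4 + 137 \left(-146\right) = -4 - 20002 = -20006$)
$c = 155940$ ($c = 155800 + 140 = 155940$)
$k = 146435$ ($k = 166441 - 20006 = 146435$)
$\left(k + c\right) + H{\left(p{\left(3 \right)} \right)} = \left(146435 + 155940\right) + 3 = 302375 + 3 = 302378$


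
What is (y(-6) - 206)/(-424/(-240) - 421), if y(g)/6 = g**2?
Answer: -300/12577 ≈ -0.023853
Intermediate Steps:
y(g) = 6*g**2
(y(-6) - 206)/(-424/(-240) - 421) = (6*(-6)**2 - 206)/(-424/(-240) - 421) = (6*36 - 206)/(-424*(-1/240) - 421) = (216 - 206)/(53/30 - 421) = 10/(-12577/30) = 10*(-30/12577) = -300/12577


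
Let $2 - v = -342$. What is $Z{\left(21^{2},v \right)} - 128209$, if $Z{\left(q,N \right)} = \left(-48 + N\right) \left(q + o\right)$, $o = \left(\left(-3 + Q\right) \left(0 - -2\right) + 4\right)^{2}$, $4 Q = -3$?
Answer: $5953$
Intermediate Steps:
$v = 344$ ($v = 2 - -342 = 2 + 342 = 344$)
$Q = - \frac{3}{4}$ ($Q = \frac{1}{4} \left(-3\right) = - \frac{3}{4} \approx -0.75$)
$o = \frac{49}{4}$ ($o = \left(\left(-3 - \frac{3}{4}\right) \left(0 - -2\right) + 4\right)^{2} = \left(- \frac{15 \left(0 + 2\right)}{4} + 4\right)^{2} = \left(\left(- \frac{15}{4}\right) 2 + 4\right)^{2} = \left(- \frac{15}{2} + 4\right)^{2} = \left(- \frac{7}{2}\right)^{2} = \frac{49}{4} \approx 12.25$)
$Z{\left(q,N \right)} = \left(-48 + N\right) \left(\frac{49}{4} + q\right)$ ($Z{\left(q,N \right)} = \left(-48 + N\right) \left(q + \frac{49}{4}\right) = \left(-48 + N\right) \left(\frac{49}{4} + q\right)$)
$Z{\left(21^{2},v \right)} - 128209 = \left(-588 - 48 \cdot 21^{2} + \frac{49}{4} \cdot 344 + 344 \cdot 21^{2}\right) - 128209 = \left(-588 - 21168 + 4214 + 344 \cdot 441\right) - 128209 = \left(-588 - 21168 + 4214 + 151704\right) - 128209 = 134162 - 128209 = 5953$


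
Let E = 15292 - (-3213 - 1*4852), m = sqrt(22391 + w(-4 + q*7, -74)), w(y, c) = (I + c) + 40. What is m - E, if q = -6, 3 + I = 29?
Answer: -23357 + 3*sqrt(2487) ≈ -23207.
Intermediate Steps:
I = 26 (I = -3 + 29 = 26)
w(y, c) = 66 + c (w(y, c) = (26 + c) + 40 = 66 + c)
m = 3*sqrt(2487) (m = sqrt(22391 + (66 - 74)) = sqrt(22391 - 8) = sqrt(22383) = 3*sqrt(2487) ≈ 149.61)
E = 23357 (E = 15292 - (-3213 - 4852) = 15292 - 1*(-8065) = 15292 + 8065 = 23357)
m - E = 3*sqrt(2487) - 1*23357 = 3*sqrt(2487) - 23357 = -23357 + 3*sqrt(2487)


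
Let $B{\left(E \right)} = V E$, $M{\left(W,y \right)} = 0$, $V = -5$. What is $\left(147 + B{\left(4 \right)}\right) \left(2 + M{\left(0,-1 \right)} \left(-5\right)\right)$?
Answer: $254$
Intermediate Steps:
$B{\left(E \right)} = - 5 E$
$\left(147 + B{\left(4 \right)}\right) \left(2 + M{\left(0,-1 \right)} \left(-5\right)\right) = \left(147 - 20\right) \left(2 + 0 \left(-5\right)\right) = \left(147 - 20\right) \left(2 + 0\right) = 127 \cdot 2 = 254$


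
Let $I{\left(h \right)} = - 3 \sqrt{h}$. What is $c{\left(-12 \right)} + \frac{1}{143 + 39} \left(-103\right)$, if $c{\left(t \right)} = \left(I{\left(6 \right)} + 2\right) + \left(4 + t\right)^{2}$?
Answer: $\frac{11909}{182} - 3 \sqrt{6} \approx 58.086$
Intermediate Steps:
$c{\left(t \right)} = 2 + \left(4 + t\right)^{2} - 3 \sqrt{6}$ ($c{\left(t \right)} = \left(- 3 \sqrt{6} + 2\right) + \left(4 + t\right)^{2} = \left(2 - 3 \sqrt{6}\right) + \left(4 + t\right)^{2} = 2 + \left(4 + t\right)^{2} - 3 \sqrt{6}$)
$c{\left(-12 \right)} + \frac{1}{143 + 39} \left(-103\right) = \left(2 + \left(4 - 12\right)^{2} - 3 \sqrt{6}\right) + \frac{1}{143 + 39} \left(-103\right) = \left(2 + \left(-8\right)^{2} - 3 \sqrt{6}\right) + \frac{1}{182} \left(-103\right) = \left(2 + 64 - 3 \sqrt{6}\right) + \frac{1}{182} \left(-103\right) = \left(66 - 3 \sqrt{6}\right) - \frac{103}{182} = \frac{11909}{182} - 3 \sqrt{6}$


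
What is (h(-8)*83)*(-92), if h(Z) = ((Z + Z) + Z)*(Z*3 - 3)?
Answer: -4948128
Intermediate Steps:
h(Z) = 3*Z*(-3 + 3*Z) (h(Z) = (2*Z + Z)*(3*Z - 3) = (3*Z)*(-3 + 3*Z) = 3*Z*(-3 + 3*Z))
(h(-8)*83)*(-92) = ((9*(-8)*(-1 - 8))*83)*(-92) = ((9*(-8)*(-9))*83)*(-92) = (648*83)*(-92) = 53784*(-92) = -4948128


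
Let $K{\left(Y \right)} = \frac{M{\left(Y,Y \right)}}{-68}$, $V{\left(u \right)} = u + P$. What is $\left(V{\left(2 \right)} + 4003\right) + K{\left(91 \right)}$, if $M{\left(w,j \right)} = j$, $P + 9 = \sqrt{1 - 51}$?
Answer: $\frac{271637}{68} + 5 i \sqrt{2} \approx 3994.7 + 7.0711 i$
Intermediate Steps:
$P = -9 + 5 i \sqrt{2}$ ($P = -9 + \sqrt{1 - 51} = -9 + \sqrt{-50} = -9 + 5 i \sqrt{2} \approx -9.0 + 7.0711 i$)
$V{\left(u \right)} = -9 + u + 5 i \sqrt{2}$ ($V{\left(u \right)} = u - \left(9 - 5 i \sqrt{2}\right) = -9 + u + 5 i \sqrt{2}$)
$K{\left(Y \right)} = - \frac{Y}{68}$ ($K{\left(Y \right)} = \frac{Y}{-68} = Y \left(- \frac{1}{68}\right) = - \frac{Y}{68}$)
$\left(V{\left(2 \right)} + 4003\right) + K{\left(91 \right)} = \left(\left(-9 + 2 + 5 i \sqrt{2}\right) + 4003\right) - \frac{91}{68} = \left(\left(-7 + 5 i \sqrt{2}\right) + 4003\right) - \frac{91}{68} = \left(3996 + 5 i \sqrt{2}\right) - \frac{91}{68} = \frac{271637}{68} + 5 i \sqrt{2}$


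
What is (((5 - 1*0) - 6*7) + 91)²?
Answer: 2916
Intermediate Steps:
(((5 - 1*0) - 6*7) + 91)² = (((5 + 0) - 42) + 91)² = ((5 - 42) + 91)² = (-37 + 91)² = 54² = 2916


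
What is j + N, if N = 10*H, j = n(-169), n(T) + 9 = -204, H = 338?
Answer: 3167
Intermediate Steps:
n(T) = -213 (n(T) = -9 - 204 = -213)
j = -213
N = 3380 (N = 10*338 = 3380)
j + N = -213 + 3380 = 3167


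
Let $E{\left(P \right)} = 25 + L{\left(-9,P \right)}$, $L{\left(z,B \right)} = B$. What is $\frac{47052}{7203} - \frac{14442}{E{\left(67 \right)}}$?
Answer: $- \frac{16616157}{110446} \approx -150.45$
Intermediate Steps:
$E{\left(P \right)} = 25 + P$
$\frac{47052}{7203} - \frac{14442}{E{\left(67 \right)}} = \frac{47052}{7203} - \frac{14442}{25 + 67} = 47052 \cdot \frac{1}{7203} - \frac{14442}{92} = \frac{15684}{2401} - \frac{7221}{46} = - \frac{16616157}{110446}$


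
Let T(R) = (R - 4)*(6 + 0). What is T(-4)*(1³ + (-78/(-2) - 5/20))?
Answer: -1908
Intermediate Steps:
T(R) = -24 + 6*R (T(R) = (-4 + R)*6 = -24 + 6*R)
T(-4)*(1³ + (-78/(-2) - 5/20)) = (-24 + 6*(-4))*(1³ + (-78/(-2) - 5/20)) = (-24 - 24)*(1 + (-78*(-½) - 5*1/20)) = -48*(1 + (39 - ¼)) = -48*(1 + 155/4) = -48*159/4 = -1908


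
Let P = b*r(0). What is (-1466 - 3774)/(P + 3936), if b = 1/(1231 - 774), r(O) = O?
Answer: -655/492 ≈ -1.3313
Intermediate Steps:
b = 1/457 ≈ 0.0021882
P = 0 (P = (1/457)*0 = 0)
(-1466 - 3774)/(P + 3936) = (-1466 - 3774)/(0 + 3936) = -5240/3936 = -5240*1/3936 = -655/492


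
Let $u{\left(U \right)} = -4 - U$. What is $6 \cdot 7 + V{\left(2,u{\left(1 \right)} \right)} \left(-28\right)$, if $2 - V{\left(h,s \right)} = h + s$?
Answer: $-98$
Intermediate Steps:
$V{\left(h,s \right)} = 2 - h - s$ ($V{\left(h,s \right)} = 2 - \left(h + s\right) = 2 - h - s$)
$6 \cdot 7 + V{\left(2,u{\left(1 \right)} \right)} \left(-28\right) = 6 \cdot 7 + \left(2 - 2 - \left(-4 - 1\right)\right) \left(-28\right) = 42 + \left(2 - 2 - \left(-4 - 1\right)\right) \left(-28\right) = 42 + \left(2 - 2 - -5\right) \left(-28\right) = 42 + \left(2 - 2 + 5\right) \left(-28\right) = 42 + 5 \left(-28\right) = 42 - 140 = -98$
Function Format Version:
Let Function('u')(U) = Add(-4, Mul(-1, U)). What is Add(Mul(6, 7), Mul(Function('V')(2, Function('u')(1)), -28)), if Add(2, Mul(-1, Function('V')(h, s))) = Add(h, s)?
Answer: -98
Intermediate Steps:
Function('V')(h, s) = Add(2, Mul(-1, h), Mul(-1, s)) (Function('V')(h, s) = Add(2, Mul(-1, Add(h, s))) = Add(2, Add(Mul(-1, h), Mul(-1, s))) = Add(2, Mul(-1, h), Mul(-1, s)))
Add(Mul(6, 7), Mul(Function('V')(2, Function('u')(1)), -28)) = Add(Mul(6, 7), Mul(Add(2, Mul(-1, 2), Mul(-1, Add(-4, Mul(-1, 1)))), -28)) = Add(42, Mul(Add(2, -2, Mul(-1, Add(-4, -1))), -28)) = Add(42, Mul(Add(2, -2, Mul(-1, -5)), -28)) = Add(42, Mul(Add(2, -2, 5), -28)) = Add(42, Mul(5, -28)) = Add(42, -140) = -98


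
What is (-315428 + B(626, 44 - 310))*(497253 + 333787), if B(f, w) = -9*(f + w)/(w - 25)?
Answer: -25426031133440/97 ≈ -2.6212e+11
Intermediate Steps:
B(f, w) = -9*(f + w)/(-25 + w)
(-315428 + B(626, 44 - 310))*(497253 + 333787) = (-315428 + 9*(-1*626 - (44 - 310))/(-25 + (44 - 310)))*(497253 + 333787) = (-315428 + 9*(-626 - 1*(-266))/(-25 - 266))*831040 = (-315428 + 9*(-626 + 266)/(-291))*831040 = (-315428 + 9*(-1/291)*(-360))*831040 = (-315428 + 1080/97)*831040 = -30595436/97*831040 = -25426031133440/97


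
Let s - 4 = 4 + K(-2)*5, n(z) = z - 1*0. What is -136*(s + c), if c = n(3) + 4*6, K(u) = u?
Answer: -3400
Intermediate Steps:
n(z) = z (n(z) = z + 0 = z)
c = 27 (c = 3 + 4*6 = 3 + 24 = 27)
s = -2 (s = 4 + (4 - 2*5) = 4 + (4 - 10) = 4 - 6 = -2)
-136*(s + c) = -136*(-2 + 27) = -136*25 = -3400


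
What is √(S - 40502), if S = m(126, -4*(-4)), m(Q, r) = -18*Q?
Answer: I*√42770 ≈ 206.81*I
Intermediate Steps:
S = -2268 (S = -18*126 = -2268)
√(S - 40502) = √(-2268 - 40502) = √(-42770) = I*√42770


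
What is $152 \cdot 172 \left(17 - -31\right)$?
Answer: $1254912$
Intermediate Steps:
$152 \cdot 172 \left(17 - -31\right) = 26144 \left(17 + 31\right) = 26144 \cdot 48 = 1254912$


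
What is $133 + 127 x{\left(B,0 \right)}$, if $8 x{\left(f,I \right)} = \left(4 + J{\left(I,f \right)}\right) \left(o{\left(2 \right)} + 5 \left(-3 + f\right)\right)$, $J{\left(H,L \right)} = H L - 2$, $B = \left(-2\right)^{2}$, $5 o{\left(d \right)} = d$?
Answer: $\frac{6089}{20} \approx 304.45$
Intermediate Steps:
$o{\left(d \right)} = \frac{d}{5}$
$B = 4$
$J{\left(H,L \right)} = -2 + H L$
$x{\left(f,I \right)} = \frac{\left(2 + I f\right) \left(- \frac{73}{5} + 5 f\right)}{8}$ ($x{\left(f,I \right)} = \frac{\left(4 + \left(-2 + I f\right)\right) \left(\frac{1}{5} \cdot 2 + 5 \left(-3 + f\right)\right)}{8} = \frac{\left(2 + I f\right) \left(\frac{2}{5} + \left(-15 + 5 f\right)\right)}{8} = \frac{\left(2 + I f\right) \left(- \frac{73}{5} + 5 f\right)}{8}$)
$133 + 127 x{\left(B,0 \right)} = 133 + 127 \left(- \frac{73}{20} + \frac{5}{4} \cdot 4 - 0 \cdot 4 + \frac{5}{8} \cdot 0 \cdot 4^{2}\right) = 133 + 127 \left(- \frac{73}{20} + 5 + 0 + \frac{5}{8} \cdot 0 \cdot 16\right) = 133 + 127 \left(- \frac{73}{20} + 5 + 0 + 0\right) = 133 + 127 \cdot \frac{27}{20} = 133 + \frac{3429}{20} = \frac{6089}{20}$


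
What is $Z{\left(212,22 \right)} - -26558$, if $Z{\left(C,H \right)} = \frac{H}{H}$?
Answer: $26559$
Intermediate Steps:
$Z{\left(C,H \right)} = 1$
$Z{\left(212,22 \right)} - -26558 = 1 - -26558 = 1 + 26558 = 26559$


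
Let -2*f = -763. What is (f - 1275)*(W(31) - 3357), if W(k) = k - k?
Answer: 5998959/2 ≈ 2.9995e+6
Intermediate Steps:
f = 763/2 (f = -½*(-763) = 763/2 ≈ 381.50)
W(k) = 0
(f - 1275)*(W(31) - 3357) = (763/2 - 1275)*(0 - 3357) = -1787/2*(-3357) = 5998959/2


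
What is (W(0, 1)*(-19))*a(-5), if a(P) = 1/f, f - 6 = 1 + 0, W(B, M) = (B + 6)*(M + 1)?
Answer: -228/7 ≈ -32.571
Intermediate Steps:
W(B, M) = (1 + M)*(6 + B) (W(B, M) = (6 + B)*(1 + M) = (1 + M)*(6 + B))
f = 7 (f = 6 + (1 + 0) = 6 + 1 = 7)
a(P) = ⅐ (a(P) = 1/7 = ⅐)
(W(0, 1)*(-19))*a(-5) = ((6 + 0 + 6*1 + 0*1)*(-19))*(⅐) = ((6 + 0 + 6 + 0)*(-19))*(⅐) = (12*(-19))*(⅐) = -228*⅐ = -228/7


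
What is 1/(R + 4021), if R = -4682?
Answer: -1/661 ≈ -0.0015129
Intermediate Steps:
1/(R + 4021) = 1/(-4682 + 4021) = 1/(-661) = -1/661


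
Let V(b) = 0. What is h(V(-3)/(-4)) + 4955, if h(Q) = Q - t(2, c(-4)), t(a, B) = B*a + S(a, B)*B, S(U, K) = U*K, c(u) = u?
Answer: 4931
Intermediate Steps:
S(U, K) = K*U
t(a, B) = B*a + a*B**2 (t(a, B) = B*a + (B*a)*B = B*a + a*B**2)
h(Q) = -24 + Q (h(Q) = Q - (-4)*2*(1 - 4) = Q - (-4)*2*(-3) = Q - 1*24 = Q - 24 = -24 + Q)
h(V(-3)/(-4)) + 4955 = (-24 + 0/(-4)) + 4955 = (-24 - 1/4*0) + 4955 = (-24 + 0) + 4955 = -24 + 4955 = 4931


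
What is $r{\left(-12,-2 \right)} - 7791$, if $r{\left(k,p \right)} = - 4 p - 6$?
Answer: $-7789$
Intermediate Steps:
$r{\left(k,p \right)} = -6 - 4 p$ ($r{\left(k,p \right)} = - 4 p - 6 = -6 - 4 p$)
$r{\left(-12,-2 \right)} - 7791 = \left(-6 - -8\right) - 7791 = \left(-6 + 8\right) - 7791 = 2 - 7791 = -7789$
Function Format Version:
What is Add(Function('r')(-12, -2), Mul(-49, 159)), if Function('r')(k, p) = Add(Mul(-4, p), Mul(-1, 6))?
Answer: -7789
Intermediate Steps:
Function('r')(k, p) = Add(-6, Mul(-4, p)) (Function('r')(k, p) = Add(Mul(-4, p), -6) = Add(-6, Mul(-4, p)))
Add(Function('r')(-12, -2), Mul(-49, 159)) = Add(Add(-6, Mul(-4, -2)), Mul(-49, 159)) = Add(Add(-6, 8), -7791) = Add(2, -7791) = -7789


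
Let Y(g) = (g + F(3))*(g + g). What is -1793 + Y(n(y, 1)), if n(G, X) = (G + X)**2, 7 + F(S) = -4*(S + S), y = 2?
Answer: -2189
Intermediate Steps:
F(S) = -7 - 8*S (F(S) = -7 - 4*(S + S) = -7 - 8*S)
Y(g) = 2*g*(-31 + g) (Y(g) = (g + (-7 - 8*3))*(g + g) = (g + (-7 - 24))*(2*g) = (g - 31)*(2*g) = (-31 + g)*(2*g) = 2*g*(-31 + g))
-1793 + Y(n(y, 1)) = -1793 + 2*(2 + 1)**2*(-31 + (2 + 1)**2) = -1793 + 2*3**2*(-31 + 3**2) = -1793 + 2*9*(-31 + 9) = -1793 + 2*9*(-22) = -1793 - 396 = -2189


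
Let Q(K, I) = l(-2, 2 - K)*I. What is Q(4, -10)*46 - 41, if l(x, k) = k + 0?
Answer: 879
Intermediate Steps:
l(x, k) = k
Q(K, I) = I*(2 - K) (Q(K, I) = (2 - K)*I = I*(2 - K))
Q(4, -10)*46 - 41 = -10*(2 - 1*4)*46 - 41 = -10*(2 - 4)*46 - 41 = -10*(-2)*46 - 41 = 20*46 - 41 = 920 - 41 = 879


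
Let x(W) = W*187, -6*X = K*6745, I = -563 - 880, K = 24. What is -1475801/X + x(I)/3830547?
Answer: 1881948260989/34449386020 ≈ 54.629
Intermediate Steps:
I = -1443
X = -26980 (X = -4*6745 = -1/6*161880 = -26980)
x(W) = 187*W
-1475801/X + x(I)/3830547 = -1475801/(-26980) + (187*(-1443))/3830547 = -1475801*(-1/26980) - 269841*1/3830547 = 1475801/26980 - 89947/1276849 = 1881948260989/34449386020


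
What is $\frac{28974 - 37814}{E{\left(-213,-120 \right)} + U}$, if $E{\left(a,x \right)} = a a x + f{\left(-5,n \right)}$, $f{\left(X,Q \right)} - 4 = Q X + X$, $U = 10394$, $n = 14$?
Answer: $\frac{8840}{5433957} \approx 0.0016268$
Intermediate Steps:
$f{\left(X,Q \right)} = 4 + X + Q X$ ($f{\left(X,Q \right)} = 4 + \left(Q X + X\right) = 4 + \left(X + Q X\right) = 4 + X + Q X$)
$E{\left(a,x \right)} = -71 + x a^{2}$ ($E{\left(a,x \right)} = a a x + \left(4 - 5 + 14 \left(-5\right)\right) = a^{2} x - 71 = x a^{2} - 71 = -71 + x a^{2}$)
$\frac{28974 - 37814}{E{\left(-213,-120 \right)} + U} = \frac{28974 - 37814}{\left(-71 - 120 \left(-213\right)^{2}\right) + 10394} = - \frac{8840}{\left(-71 - 5444280\right) + 10394} = - \frac{8840}{-5444351 + 10394} = - \frac{8840}{-5433957} = \left(-8840\right) \left(- \frac{1}{5433957}\right) = \frac{8840}{5433957}$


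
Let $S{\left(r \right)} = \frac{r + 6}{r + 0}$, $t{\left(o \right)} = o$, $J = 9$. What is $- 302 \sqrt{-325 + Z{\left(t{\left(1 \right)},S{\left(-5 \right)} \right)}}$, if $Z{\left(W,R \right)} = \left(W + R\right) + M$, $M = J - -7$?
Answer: $- \frac{302 i \sqrt{7705}}{5} \approx - 5301.8 i$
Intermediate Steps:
$S{\left(r \right)} = \frac{6 + r}{r}$
$M = 16$ ($M = 9 - -7 = 9 + 7 = 16$)
$Z{\left(W,R \right)} = 16 + R + W$ ($Z{\left(W,R \right)} = \left(W + R\right) + 16 = \left(R + W\right) + 16 = 16 + R + W$)
$- 302 \sqrt{-325 + Z{\left(t{\left(1 \right)},S{\left(-5 \right)} \right)}} = - 302 \sqrt{-325 + \left(16 + \frac{6 - 5}{-5} + 1\right)} = - 302 \sqrt{-325 + \left(16 - \frac{1}{5} + 1\right)} = - 302 \sqrt{-325 + \frac{84}{5}} = - 302 \sqrt{- \frac{1541}{5}} = - 302 \frac{i \sqrt{7705}}{5} = - \frac{302 i \sqrt{7705}}{5}$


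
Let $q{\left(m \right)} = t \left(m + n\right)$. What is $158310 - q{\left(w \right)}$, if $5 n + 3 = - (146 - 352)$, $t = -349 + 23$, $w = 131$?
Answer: $\frac{1071258}{5} \approx 2.1425 \cdot 10^{5}$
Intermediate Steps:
$t = -326$
$n = \frac{203}{5}$ ($n = - \frac{3}{5} + \frac{\left(-1\right) \left(146 - 352\right)}{5} = - \frac{3}{5} + \frac{\left(-1\right) \left(-206\right)}{5} = - \frac{3}{5} + \frac{1}{5} \cdot 206 = - \frac{3}{5} + \frac{206}{5} = \frac{203}{5} \approx 40.6$)
$q{\left(m \right)} = - \frac{66178}{5} - 326 m$ ($q{\left(m \right)} = - 326 \left(m + \frac{203}{5}\right) = - 326 \left(\frac{203}{5} + m\right) = - \frac{66178}{5} - 326 m$)
$158310 - q{\left(w \right)} = 158310 - \left(- \frac{66178}{5} - 42706\right) = 158310 - - \frac{279708}{5} = 158310 + \frac{279708}{5} = \frac{1071258}{5}$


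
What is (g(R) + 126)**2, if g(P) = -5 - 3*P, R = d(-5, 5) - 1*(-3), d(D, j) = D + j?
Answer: 12544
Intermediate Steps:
R = 3 (R = (-5 + 5) - 1*(-3) = 0 + 3 = 3)
(g(R) + 126)**2 = ((-5 - 3*3) + 126)**2 = ((-5 - 9) + 126)**2 = (-14 + 126)**2 = 112**2 = 12544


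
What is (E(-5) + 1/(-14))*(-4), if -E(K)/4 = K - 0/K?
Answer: -558/7 ≈ -79.714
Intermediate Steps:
E(K) = -4*K (E(K) = -4*(K - 0/K) = -4*(K - 1*0) = -4*(K + 0) = -4*K)
(E(-5) + 1/(-14))*(-4) = (-4*(-5) + 1/(-14))*(-4) = (20 - 1/14)*(-4) = (279/14)*(-4) = -558/7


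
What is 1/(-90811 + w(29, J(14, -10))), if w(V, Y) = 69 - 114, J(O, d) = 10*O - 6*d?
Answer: -1/90856 ≈ -1.1006e-5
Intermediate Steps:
J(O, d) = -6*d + 10*O
w(V, Y) = -45
1/(-90811 + w(29, J(14, -10))) = 1/(-90811 - 45) = 1/(-90856) = -1/90856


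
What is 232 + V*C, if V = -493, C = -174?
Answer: 86014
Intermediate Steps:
232 + V*C = 232 - 493*(-174) = 232 + 85782 = 86014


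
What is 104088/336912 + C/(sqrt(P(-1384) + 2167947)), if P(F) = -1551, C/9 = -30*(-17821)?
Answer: 4337/14038 + 801945*sqrt(541599)/180533 ≈ 3269.4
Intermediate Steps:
C = 4811670 (C = 9*(-30*(-17821)) = 9*534630 = 4811670)
104088/336912 + C/(sqrt(P(-1384) + 2167947)) = 104088/336912 + 4811670/(sqrt(-1551 + 2167947)) = 104088*(1/336912) + 4811670/(sqrt(2166396)) = 4337/14038 + 4811670/((2*sqrt(541599))) = 4337/14038 + 4811670*(sqrt(541599)/1083198) = 4337/14038 + 801945*sqrt(541599)/180533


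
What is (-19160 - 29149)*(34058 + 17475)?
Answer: -2489507697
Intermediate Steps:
(-19160 - 29149)*(34058 + 17475) = -48309*51533 = -2489507697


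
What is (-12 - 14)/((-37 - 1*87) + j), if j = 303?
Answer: -26/179 ≈ -0.14525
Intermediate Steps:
(-12 - 14)/((-37 - 1*87) + j) = (-12 - 14)/((-37 - 1*87) + 303) = -26/((-37 - 87) + 303) = -26/(-124 + 303) = -26/179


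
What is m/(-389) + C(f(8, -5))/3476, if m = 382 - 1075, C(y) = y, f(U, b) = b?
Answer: 2406923/1352164 ≈ 1.7801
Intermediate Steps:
m = -693
m/(-389) + C(f(8, -5))/3476 = -693/(-389) - 5/3476 = -693*(-1/389) - 5*1/3476 = 693/389 - 5/3476 = 2406923/1352164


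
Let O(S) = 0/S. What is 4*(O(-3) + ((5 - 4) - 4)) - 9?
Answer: -21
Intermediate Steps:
O(S) = 0
4*(O(-3) + ((5 - 4) - 4)) - 9 = 4*(0 + ((5 - 4) - 4)) - 9 = 4*(0 + (1 - 4)) - 9 = 4*(0 - 3) - 9 = 4*(-3) - 9 = -12 - 9 = -21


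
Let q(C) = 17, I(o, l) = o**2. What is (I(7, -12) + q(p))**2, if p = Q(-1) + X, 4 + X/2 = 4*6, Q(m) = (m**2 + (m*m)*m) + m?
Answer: 4356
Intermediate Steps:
Q(m) = m + m**2 + m**3 (Q(m) = (m**2 + m**2*m) + m = (m**2 + m**3) + m = m + m**2 + m**3)
X = 40 (X = -8 + 2*(4*6) = -8 + 2*24 = -8 + 48 = 40)
p = 39 (p = -(1 - 1 + (-1)**2) + 40 = -(1 - 1 + 1) + 40 = -1*1 + 40 = -1 + 40 = 39)
(I(7, -12) + q(p))**2 = (7**2 + 17)**2 = (49 + 17)**2 = 66**2 = 4356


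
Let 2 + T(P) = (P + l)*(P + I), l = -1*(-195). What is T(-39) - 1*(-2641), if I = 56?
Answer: 5291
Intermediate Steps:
l = 195
T(P) = -2 + (56 + P)*(195 + P) (T(P) = -2 + (P + 195)*(P + 56) = -2 + (195 + P)*(56 + P) = -2 + (56 + P)*(195 + P))
T(-39) - 1*(-2641) = (10918 + (-39)**2 + 251*(-39)) - 1*(-2641) = (10918 + 1521 - 9789) + 2641 = 2650 + 2641 = 5291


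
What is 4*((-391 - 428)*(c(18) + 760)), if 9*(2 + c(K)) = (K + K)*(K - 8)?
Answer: -2614248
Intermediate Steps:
c(K) = -2 + 2*K*(-8 + K)/9 (c(K) = -2 + ((K + K)*(K - 8))/9 = -2 + ((2*K)*(-8 + K))/9 = -2 + (2*K*(-8 + K))/9 = -2 + 2*K*(-8 + K)/9)
4*((-391 - 428)*(c(18) + 760)) = 4*((-391 - 428)*((-2 - 16/9*18 + (2/9)*18²) + 760)) = 4*(-819*((-2 - 32 + (2/9)*324) + 760)) = 4*(-819*((-2 - 32 + 72) + 760)) = 4*(-819*(38 + 760)) = 4*(-819*798) = 4*(-653562) = -2614248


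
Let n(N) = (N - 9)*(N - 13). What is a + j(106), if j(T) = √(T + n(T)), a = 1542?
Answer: 1542 + √9127 ≈ 1637.5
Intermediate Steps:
n(N) = (-13 + N)*(-9 + N) (n(N) = (-9 + N)*(-13 + N) = (-13 + N)*(-9 + N))
j(T) = √(117 + T² - 21*T) (j(T) = √(T + (117 + T² - 22*T)) = √(117 + T² - 21*T))
a + j(106) = 1542 + √(117 + 106² - 21*106) = 1542 + √(117 + 11236 - 2226) = 1542 + √9127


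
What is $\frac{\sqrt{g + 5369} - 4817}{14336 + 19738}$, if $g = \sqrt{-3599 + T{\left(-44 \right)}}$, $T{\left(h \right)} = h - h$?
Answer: $- \frac{4817}{34074} + \frac{\sqrt{5369 + i \sqrt{3599}}}{34074} \approx -0.13922 + 1.2014 \cdot 10^{-5} i$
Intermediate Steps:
$T{\left(h \right)} = 0$
$g = i \sqrt{3599}$ ($g = \sqrt{-3599 + 0} = \sqrt{-3599} = i \sqrt{3599} \approx 59.992 i$)
$\frac{\sqrt{g + 5369} - 4817}{14336 + 19738} = \frac{\sqrt{i \sqrt{3599} + 5369} - 4817}{14336 + 19738} = \frac{\sqrt{5369 + i \sqrt{3599}} - 4817}{34074} = \left(-4817 + \sqrt{5369 + i \sqrt{3599}}\right) \frac{1}{34074} = - \frac{4817}{34074} + \frac{\sqrt{5369 + i \sqrt{3599}}}{34074}$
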